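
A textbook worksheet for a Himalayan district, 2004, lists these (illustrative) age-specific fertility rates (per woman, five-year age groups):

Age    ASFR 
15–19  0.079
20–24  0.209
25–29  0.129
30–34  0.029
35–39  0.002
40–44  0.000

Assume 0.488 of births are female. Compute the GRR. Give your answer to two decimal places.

1.09

Proportion female at birth = 0.488.
Sum of ASFRs = 0.079 + 0.209 + 0.129 + 0.029 + 0.002 + 0.000 = 0.448
TFR = 5 × 0.448 = 2.24
GRR = 0.488 × 2.24 = 1.09312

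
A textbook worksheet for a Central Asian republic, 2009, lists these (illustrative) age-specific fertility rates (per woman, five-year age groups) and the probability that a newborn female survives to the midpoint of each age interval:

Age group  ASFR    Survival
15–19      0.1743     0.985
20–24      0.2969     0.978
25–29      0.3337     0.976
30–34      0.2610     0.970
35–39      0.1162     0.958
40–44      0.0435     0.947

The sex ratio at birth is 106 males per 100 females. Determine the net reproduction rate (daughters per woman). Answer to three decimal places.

2.897

Proportion female at birth = 100 / (100 + 106) = 0.48544.
Each age group contributes 5 × ASFR × survival:
  15–19: 5 × 0.1743 × 0.985 = 0.85843
  20–24: 5 × 0.2969 × 0.978 = 1.45184
  25–29: 5 × 0.3337 × 0.976 = 1.62846
  30–34: 5 × 0.2610 × 0.970 = 1.26585
  35–39: 5 × 0.1162 × 0.958 = 0.55660
  40–44: 5 × 0.0435 × 0.947 = 0.20597
Sum = 5.96715
NRR = 0.48544 × 5.96715 = 2.89669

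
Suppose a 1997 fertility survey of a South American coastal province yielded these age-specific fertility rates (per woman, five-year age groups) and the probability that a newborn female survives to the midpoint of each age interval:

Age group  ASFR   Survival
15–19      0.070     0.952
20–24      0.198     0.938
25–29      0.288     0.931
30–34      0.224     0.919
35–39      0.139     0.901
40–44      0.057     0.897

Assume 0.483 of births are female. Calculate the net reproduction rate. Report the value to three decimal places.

2.180

Proportion female at birth = 0.483.
Per-age-group product (5 × ASFR × survival probability):
  15–19: 5 × 0.070 × 0.952 = 0.33320
  20–24: 5 × 0.198 × 0.938 = 0.92862
  25–29: 5 × 0.288 × 0.931 = 1.34064
  30–34: 5 × 0.224 × 0.919 = 1.02928
  35–39: 5 × 0.139 × 0.901 = 0.62620
  40–44: 5 × 0.057 × 0.897 = 0.25565
Sum = 4.51359
NRR = 0.483 × 4.51359 = 2.18006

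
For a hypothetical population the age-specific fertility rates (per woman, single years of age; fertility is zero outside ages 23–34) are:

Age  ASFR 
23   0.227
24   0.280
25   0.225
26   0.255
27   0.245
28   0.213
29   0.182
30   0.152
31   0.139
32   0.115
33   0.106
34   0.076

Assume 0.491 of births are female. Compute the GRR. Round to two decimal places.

Proportion female at birth = 0.491.
Sum of ASFRs = 0.227 + 0.280 + 0.225 + 0.255 + 0.245 + 0.213 + 0.182 + 0.152 + 0.139 + 0.115 + 0.106 + 0.076 = 2.215
TFR = 2.215
GRR = 0.491 × 2.215 = 1.08757

1.09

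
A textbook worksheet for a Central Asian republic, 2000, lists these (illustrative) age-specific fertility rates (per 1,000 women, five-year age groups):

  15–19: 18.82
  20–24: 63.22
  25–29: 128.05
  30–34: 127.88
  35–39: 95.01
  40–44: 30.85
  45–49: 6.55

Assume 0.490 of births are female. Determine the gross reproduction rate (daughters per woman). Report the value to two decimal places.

1.15

Proportion female at birth = 0.490.
Sum of ASFRs = 18.82 + 63.22 + 128.05 + 127.88 + 95.01 + 30.85 + 6.55 = 470.38
TFR = 5 × 470.38 / 1000 = 2.3519
GRR = 0.490 × 2.3519 = 1.15243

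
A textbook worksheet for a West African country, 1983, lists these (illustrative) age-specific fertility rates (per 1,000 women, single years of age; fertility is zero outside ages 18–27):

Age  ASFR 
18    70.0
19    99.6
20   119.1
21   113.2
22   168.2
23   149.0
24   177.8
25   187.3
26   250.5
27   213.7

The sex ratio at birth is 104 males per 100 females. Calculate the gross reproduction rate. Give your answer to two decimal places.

0.76

Proportion female at birth = 100 / (100 + 104) = 0.49020.
Sum of ASFRs = 70.0 + 99.6 + 119.1 + 113.2 + 168.2 + 149.0 + 177.8 + 187.3 + 250.5 + 213.7 = 1548.4
TFR = 1548.4 / 1000 = 1.5484
GRR = 0.49020 × 1.5484 = 0.75903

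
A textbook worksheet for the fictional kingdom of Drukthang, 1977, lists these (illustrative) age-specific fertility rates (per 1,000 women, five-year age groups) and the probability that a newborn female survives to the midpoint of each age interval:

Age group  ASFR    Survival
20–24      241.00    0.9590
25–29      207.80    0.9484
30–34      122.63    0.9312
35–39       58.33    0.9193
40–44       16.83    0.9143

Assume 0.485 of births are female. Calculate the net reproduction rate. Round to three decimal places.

1.483

Proportion female at birth = 0.485.
Survival-weighted fertility by age (5·fₓ·Sₓ):
  20–24: 5 × 241.00/1000 × 0.9590 = 1.15560
  25–29: 5 × 207.80/1000 × 0.9484 = 0.98539
  30–34: 5 × 122.63/1000 × 0.9312 = 0.57097
  35–39: 5 × 58.33/1000 × 0.9193 = 0.26811
  40–44: 5 × 16.83/1000 × 0.9143 = 0.07694
Sum = 3.05701
NRR = 0.485 × 3.05701 = 1.48265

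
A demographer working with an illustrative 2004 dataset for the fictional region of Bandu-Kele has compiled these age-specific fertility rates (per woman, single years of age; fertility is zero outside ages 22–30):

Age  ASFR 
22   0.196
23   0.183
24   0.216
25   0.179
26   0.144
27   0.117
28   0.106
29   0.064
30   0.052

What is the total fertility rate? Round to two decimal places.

Sum of ASFRs = 0.196 + 0.183 + 0.216 + 0.179 + 0.144 + 0.117 + 0.106 + 0.064 + 0.052 = 1.257
TFR = 1.257

1.26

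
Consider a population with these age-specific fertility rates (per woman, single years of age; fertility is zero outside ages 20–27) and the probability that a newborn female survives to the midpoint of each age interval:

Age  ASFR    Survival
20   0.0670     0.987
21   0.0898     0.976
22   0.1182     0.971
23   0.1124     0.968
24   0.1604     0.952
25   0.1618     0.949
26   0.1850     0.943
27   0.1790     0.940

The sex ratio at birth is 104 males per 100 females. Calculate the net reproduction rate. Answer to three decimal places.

0.503

Proportion female at birth = 100 / (100 + 104) = 0.49020.
Per-age-group product (1 × ASFR × survival probability):
  20: 1 × 0.0670 × 0.987 = 0.06613
  21: 1 × 0.0898 × 0.976 = 0.08764
  22: 1 × 0.1182 × 0.971 = 0.11477
  23: 1 × 0.1124 × 0.968 = 0.10880
  24: 1 × 0.1604 × 0.952 = 0.15270
  25: 1 × 0.1618 × 0.949 = 0.15355
  26: 1 × 0.1850 × 0.943 = 0.17446
  27: 1 × 0.1790 × 0.940 = 0.16826
Sum = 1.02631
NRR = 0.49020 × 1.02631 = 0.50310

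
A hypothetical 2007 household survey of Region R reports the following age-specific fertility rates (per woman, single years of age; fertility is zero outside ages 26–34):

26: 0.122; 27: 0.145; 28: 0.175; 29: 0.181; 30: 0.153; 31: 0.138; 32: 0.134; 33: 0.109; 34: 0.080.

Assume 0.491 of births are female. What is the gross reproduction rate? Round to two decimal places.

0.61

Proportion female at birth = 0.491.
Sum of ASFRs = 0.122 + 0.145 + 0.175 + 0.181 + 0.153 + 0.138 + 0.134 + 0.109 + 0.080 = 1.237
TFR = 1.237
GRR = 0.491 × 1.237 = 0.60737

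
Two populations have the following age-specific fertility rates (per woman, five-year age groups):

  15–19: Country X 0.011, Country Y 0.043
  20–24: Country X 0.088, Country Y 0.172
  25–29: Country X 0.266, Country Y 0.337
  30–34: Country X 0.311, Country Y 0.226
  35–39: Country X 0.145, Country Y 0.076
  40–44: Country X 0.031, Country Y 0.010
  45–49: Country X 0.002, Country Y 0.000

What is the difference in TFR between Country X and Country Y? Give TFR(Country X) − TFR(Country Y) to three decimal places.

-0.050

Country X:
  Sum of ASFRs = 0.011 + 0.088 + 0.266 + 0.311 + 0.145 + 0.031 + 0.002 = 0.854
  TFR = 5 × 0.854 = 4.27
Country Y:
  Sum of ASFRs = 0.043 + 0.172 + 0.337 + 0.226 + 0.076 + 0.010 + 0.000 = 0.864
  TFR = 5 × 0.864 = 4.32
Difference = 4.27 − 4.32 = -0.05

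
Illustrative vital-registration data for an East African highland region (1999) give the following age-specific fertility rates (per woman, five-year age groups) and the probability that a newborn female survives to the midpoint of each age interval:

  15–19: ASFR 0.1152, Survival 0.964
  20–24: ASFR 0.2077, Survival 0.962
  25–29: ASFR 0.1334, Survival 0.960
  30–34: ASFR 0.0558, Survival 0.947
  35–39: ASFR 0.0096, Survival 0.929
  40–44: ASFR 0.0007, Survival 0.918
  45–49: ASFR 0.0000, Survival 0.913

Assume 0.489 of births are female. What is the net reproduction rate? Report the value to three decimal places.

1.226

Proportion female at birth = 0.489.
Each age group contributes 5 × ASFR × survival:
  15–19: 5 × 0.1152 × 0.964 = 0.55526
  20–24: 5 × 0.2077 × 0.962 = 0.99904
  25–29: 5 × 0.1334 × 0.960 = 0.64032
  30–34: 5 × 0.0558 × 0.947 = 0.26421
  35–39: 5 × 0.0096 × 0.929 = 0.04459
  40–44: 5 × 0.0007 × 0.918 = 0.00321
  45–49: 5 × 0.0000 × 0.913 = 0.00000
Sum = 2.50663
NRR = 0.489 × 2.50663 = 1.22574
With NRR above 1 the population is above replacement fertility.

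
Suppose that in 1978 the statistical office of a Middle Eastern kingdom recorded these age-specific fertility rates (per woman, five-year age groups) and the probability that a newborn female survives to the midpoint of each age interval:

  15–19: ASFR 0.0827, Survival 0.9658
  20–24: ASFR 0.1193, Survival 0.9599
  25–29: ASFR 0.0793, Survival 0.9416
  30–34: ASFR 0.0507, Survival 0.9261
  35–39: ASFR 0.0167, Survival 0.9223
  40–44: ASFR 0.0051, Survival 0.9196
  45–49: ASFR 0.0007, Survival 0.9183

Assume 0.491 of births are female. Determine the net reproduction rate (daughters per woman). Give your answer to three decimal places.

0.827

Proportion female at birth = 0.491.
Each age group contributes 5 × ASFR × survival:
  15–19: 5 × 0.0827 × 0.9658 = 0.39936
  20–24: 5 × 0.1193 × 0.9599 = 0.57258
  25–29: 5 × 0.0793 × 0.9416 = 0.37334
  30–34: 5 × 0.0507 × 0.9261 = 0.23477
  35–39: 5 × 0.0167 × 0.9223 = 0.07701
  40–44: 5 × 0.0051 × 0.9196 = 0.02345
  45–49: 5 × 0.0007 × 0.9183 = 0.00321
Sum = 1.68372
NRR = 0.491 × 1.68372 = 0.82671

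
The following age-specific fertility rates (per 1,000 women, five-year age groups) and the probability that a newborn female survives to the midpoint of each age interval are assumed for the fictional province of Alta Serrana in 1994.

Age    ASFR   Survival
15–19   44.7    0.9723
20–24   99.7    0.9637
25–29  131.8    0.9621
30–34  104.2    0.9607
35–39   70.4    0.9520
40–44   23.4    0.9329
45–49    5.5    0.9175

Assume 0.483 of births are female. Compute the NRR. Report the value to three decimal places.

Proportion female at birth = 0.483.
Per-age-group product (5 × ASFR × survival probability):
  15–19: 5 × 44.7/1000 × 0.9723 = 0.21731
  20–24: 5 × 99.7/1000 × 0.9637 = 0.48040
  25–29: 5 × 131.8/1000 × 0.9621 = 0.63402
  30–34: 5 × 104.2/1000 × 0.9607 = 0.50052
  35–39: 5 × 70.4/1000 × 0.9520 = 0.33510
  40–44: 5 × 23.4/1000 × 0.9329 = 0.10915
  45–49: 5 × 5.5/1000 × 0.9175 = 0.02523
Sum = 2.30173
NRR = 0.483 × 2.30173 = 1.11174
NRR > 1, so each generation more than replaces itself.

1.112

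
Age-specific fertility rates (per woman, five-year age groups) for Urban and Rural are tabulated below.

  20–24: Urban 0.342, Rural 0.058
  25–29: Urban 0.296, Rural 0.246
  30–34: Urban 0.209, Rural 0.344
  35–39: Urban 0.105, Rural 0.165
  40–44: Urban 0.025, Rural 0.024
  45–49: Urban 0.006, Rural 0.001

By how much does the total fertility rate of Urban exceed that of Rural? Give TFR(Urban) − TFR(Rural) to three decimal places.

Urban:
  Sum of ASFRs = 0.342 + 0.296 + 0.209 + 0.105 + 0.025 + 0.006 = 0.983
  TFR = 5 × 0.983 = 4.915
Rural:
  Sum of ASFRs = 0.058 + 0.246 + 0.344 + 0.165 + 0.024 + 0.001 = 0.838
  TFR = 5 × 0.838 = 4.19
Difference = 4.915 − 4.19 = 0.725

0.725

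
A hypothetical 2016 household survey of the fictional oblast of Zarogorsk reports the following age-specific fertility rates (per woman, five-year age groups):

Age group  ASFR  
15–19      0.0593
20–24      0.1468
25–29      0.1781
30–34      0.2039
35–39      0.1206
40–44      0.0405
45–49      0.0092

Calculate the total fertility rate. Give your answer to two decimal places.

Sum of ASFRs = 0.0593 + 0.1468 + 0.1781 + 0.2039 + 0.1206 + 0.0405 + 0.0092 = 0.7584
TFR = 5 × 0.7584 = 3.792

3.79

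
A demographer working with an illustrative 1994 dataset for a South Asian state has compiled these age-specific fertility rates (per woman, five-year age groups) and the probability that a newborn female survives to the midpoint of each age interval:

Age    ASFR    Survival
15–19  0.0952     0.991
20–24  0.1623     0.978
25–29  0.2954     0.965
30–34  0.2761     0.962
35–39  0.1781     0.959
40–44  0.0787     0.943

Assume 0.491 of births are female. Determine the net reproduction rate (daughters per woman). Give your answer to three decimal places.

2.575

Proportion female at birth = 0.491.
Weighting each age-specific rate by interval width and survival:
  15–19: 5 × 0.0952 × 0.991 = 0.47172
  20–24: 5 × 0.1623 × 0.978 = 0.79365
  25–29: 5 × 0.2954 × 0.965 = 1.42531
  30–34: 5 × 0.2761 × 0.962 = 1.32804
  35–39: 5 × 0.1781 × 0.959 = 0.85399
  40–44: 5 × 0.0787 × 0.943 = 0.37107
Sum = 5.24378
NRR = 0.491 × 5.24378 = 2.57470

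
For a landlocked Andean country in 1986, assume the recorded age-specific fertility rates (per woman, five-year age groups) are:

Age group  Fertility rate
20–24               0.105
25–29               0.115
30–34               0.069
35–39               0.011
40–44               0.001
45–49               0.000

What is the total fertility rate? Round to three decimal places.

Sum of ASFRs = 0.105 + 0.115 + 0.069 + 0.011 + 0.001 + 0.000 = 0.301
TFR = 5 × 0.301 = 1.505

1.505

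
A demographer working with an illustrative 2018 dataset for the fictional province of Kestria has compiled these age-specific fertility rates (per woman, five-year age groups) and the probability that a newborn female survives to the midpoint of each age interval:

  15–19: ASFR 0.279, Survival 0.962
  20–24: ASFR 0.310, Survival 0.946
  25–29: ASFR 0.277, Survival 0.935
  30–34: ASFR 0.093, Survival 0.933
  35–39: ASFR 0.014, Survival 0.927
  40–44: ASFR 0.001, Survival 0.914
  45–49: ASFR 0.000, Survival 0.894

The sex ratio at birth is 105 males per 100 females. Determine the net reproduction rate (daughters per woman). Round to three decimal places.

2.247

Proportion female at birth = 100 / (100 + 105) = 0.48780.
Weighting each age-specific rate by interval width and survival:
  15–19: 5 × 0.279 × 0.962 = 1.34199
  20–24: 5 × 0.310 × 0.946 = 1.46630
  25–29: 5 × 0.277 × 0.935 = 1.29498
  30–34: 5 × 0.093 × 0.933 = 0.43385
  35–39: 5 × 0.014 × 0.927 = 0.06489
  40–44: 5 × 0.001 × 0.914 = 0.00457
  45–49: 5 × 0.000 × 0.894 = 0.00000
Sum = 4.60658
NRR = 0.48780 × 4.60658 = 2.24709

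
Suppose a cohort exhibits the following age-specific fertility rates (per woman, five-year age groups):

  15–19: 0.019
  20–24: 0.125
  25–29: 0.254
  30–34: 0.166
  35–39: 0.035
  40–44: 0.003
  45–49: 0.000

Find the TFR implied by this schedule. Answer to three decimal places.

3.010

Sum of ASFRs = 0.019 + 0.125 + 0.254 + 0.166 + 0.035 + 0.003 + 0.000 = 0.602
TFR = 5 × 0.602 = 3.01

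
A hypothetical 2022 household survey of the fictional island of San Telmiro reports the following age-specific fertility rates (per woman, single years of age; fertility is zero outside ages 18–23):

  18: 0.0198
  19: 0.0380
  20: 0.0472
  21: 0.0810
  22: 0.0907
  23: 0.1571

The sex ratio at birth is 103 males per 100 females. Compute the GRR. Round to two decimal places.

Proportion female at birth = 100 / (100 + 103) = 0.49261.
Sum of ASFRs = 0.0198 + 0.0380 + 0.0472 + 0.0810 + 0.0907 + 0.1571 = 0.4338
TFR = 0.4338
GRR = 0.49261 × 0.4338 = 0.21369

0.21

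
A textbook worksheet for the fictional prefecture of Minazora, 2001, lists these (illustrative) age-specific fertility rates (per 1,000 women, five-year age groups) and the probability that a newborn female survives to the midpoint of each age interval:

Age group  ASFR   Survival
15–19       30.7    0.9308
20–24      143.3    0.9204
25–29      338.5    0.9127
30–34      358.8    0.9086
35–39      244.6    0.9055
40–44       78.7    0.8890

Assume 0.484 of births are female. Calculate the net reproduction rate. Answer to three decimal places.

2.630

Proportion female at birth = 0.484.
Each age group contributes 5 × ASFR × survival:
  15–19: 5 × 30.7/1000 × 0.9308 = 0.14288
  20–24: 5 × 143.3/1000 × 0.9204 = 0.65947
  25–29: 5 × 338.5/1000 × 0.9127 = 1.54474
  30–34: 5 × 358.8/1000 × 0.9086 = 1.63003
  35–39: 5 × 244.6/1000 × 0.9055 = 1.10743
  40–44: 5 × 78.7/1000 × 0.8890 = 0.34982
Sum = 5.43437
NRR = 0.484 × 5.43437 = 2.63024
NRR > 1, so each generation more than replaces itself.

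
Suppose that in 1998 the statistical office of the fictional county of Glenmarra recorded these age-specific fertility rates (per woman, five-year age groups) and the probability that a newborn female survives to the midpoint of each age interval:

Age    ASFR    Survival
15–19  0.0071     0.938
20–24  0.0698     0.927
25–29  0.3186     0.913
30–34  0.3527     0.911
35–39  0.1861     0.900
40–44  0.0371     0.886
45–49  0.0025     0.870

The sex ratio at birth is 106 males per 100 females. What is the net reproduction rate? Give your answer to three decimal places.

Proportion female at birth = 100 / (100 + 106) = 0.48544.
Per-age-group product (5 × ASFR × survival probability):
  15–19: 5 × 0.0071 × 0.938 = 0.03330
  20–24: 5 × 0.0698 × 0.927 = 0.32352
  25–29: 5 × 0.3186 × 0.913 = 1.45441
  30–34: 5 × 0.3527 × 0.911 = 1.60655
  35–39: 5 × 0.1861 × 0.900 = 0.83745
  40–44: 5 × 0.0371 × 0.886 = 0.16435
  45–49: 5 × 0.0025 × 0.870 = 0.01088
Sum = 4.43046
NRR = 0.48544 × 4.43046 = 2.15072

2.151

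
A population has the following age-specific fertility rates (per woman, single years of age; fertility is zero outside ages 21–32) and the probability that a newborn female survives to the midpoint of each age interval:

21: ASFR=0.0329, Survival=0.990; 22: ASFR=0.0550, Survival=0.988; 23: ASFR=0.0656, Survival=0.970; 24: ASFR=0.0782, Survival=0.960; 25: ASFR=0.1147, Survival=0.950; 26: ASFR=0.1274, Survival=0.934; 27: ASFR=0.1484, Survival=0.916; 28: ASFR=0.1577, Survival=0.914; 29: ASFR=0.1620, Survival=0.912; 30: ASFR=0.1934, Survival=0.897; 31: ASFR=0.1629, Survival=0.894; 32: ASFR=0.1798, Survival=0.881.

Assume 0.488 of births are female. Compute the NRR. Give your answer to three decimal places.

0.663

Proportion female at birth = 0.488.
Weighting each age-specific rate by interval width and survival:
  21: 1 × 0.0329 × 0.990 = 0.03257
  22: 1 × 0.0550 × 0.988 = 0.05434
  23: 1 × 0.0656 × 0.970 = 0.06363
  24: 1 × 0.0782 × 0.960 = 0.07507
  25: 1 × 0.1147 × 0.950 = 0.10897
  26: 1 × 0.1274 × 0.934 = 0.11899
  27: 1 × 0.1484 × 0.916 = 0.13593
  28: 1 × 0.1577 × 0.914 = 0.14414
  29: 1 × 0.1620 × 0.912 = 0.14774
  30: 1 × 0.1934 × 0.897 = 0.17348
  31: 1 × 0.1629 × 0.894 = 0.14563
  32: 1 × 0.1798 × 0.881 = 0.15840
Sum = 1.35889
NRR = 0.488 × 1.35889 = 0.66314
NRR < 1, so the cohort does not fully replace itself.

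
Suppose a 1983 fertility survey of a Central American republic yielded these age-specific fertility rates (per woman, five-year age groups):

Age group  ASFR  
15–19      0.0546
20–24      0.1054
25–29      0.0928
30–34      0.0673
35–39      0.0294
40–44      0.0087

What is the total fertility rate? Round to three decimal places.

1.791

Sum of ASFRs = 0.0546 + 0.1054 + 0.0928 + 0.0673 + 0.0294 + 0.0087 = 0.3582
TFR = 5 × 0.3582 = 1.791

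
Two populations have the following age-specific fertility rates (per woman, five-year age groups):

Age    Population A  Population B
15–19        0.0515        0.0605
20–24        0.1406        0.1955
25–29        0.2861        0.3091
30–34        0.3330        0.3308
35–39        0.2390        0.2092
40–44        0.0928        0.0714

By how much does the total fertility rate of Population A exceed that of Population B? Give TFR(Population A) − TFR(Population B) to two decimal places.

Population A:
  Sum of ASFRs = 0.0515 + 0.1406 + 0.2861 + 0.3330 + 0.2390 + 0.0928 = 1.1430
  TFR = 5 × 1.1430 = 5.715
Population B:
  Sum of ASFRs = 0.0605 + 0.1955 + 0.3091 + 0.3308 + 0.2092 + 0.0714 = 1.1765
  TFR = 5 × 1.1765 = 5.8825
Difference = 5.715 − 5.8825 = -0.1675

-0.17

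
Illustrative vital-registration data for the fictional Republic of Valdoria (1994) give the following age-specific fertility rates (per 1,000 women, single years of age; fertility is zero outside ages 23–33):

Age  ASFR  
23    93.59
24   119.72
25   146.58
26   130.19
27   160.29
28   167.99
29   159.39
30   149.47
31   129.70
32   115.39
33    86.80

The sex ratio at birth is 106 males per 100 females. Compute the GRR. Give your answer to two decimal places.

0.71

Proportion female at birth = 100 / (100 + 106) = 0.48544.
Sum of ASFRs = 93.59 + 119.72 + 146.58 + 130.19 + 160.29 + 167.99 + 159.39 + 149.47 + 129.70 + 115.39 + 86.80 = 1459.11
TFR = 1459.11 / 1000 = 1.45911
GRR = 0.48544 × 1.45911 = 0.70831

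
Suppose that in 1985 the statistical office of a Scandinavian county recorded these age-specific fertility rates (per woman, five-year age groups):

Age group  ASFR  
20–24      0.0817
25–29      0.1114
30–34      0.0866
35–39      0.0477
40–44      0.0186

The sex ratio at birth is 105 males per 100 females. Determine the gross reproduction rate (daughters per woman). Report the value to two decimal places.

Proportion female at birth = 100 / (100 + 105) = 0.48780.
Sum of ASFRs = 0.0817 + 0.1114 + 0.0866 + 0.0477 + 0.0186 = 0.3460
TFR = 5 × 0.3460 = 1.73
GRR = 0.48780 × 1.73 = 0.84389

0.84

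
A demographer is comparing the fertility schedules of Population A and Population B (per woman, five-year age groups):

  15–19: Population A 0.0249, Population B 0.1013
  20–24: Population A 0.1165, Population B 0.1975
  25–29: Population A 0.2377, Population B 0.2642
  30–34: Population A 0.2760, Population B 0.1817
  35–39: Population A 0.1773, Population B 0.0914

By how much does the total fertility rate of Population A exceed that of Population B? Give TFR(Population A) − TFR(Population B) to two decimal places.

-0.02

Population A:
  Sum of ASFRs = 0.0249 + 0.1165 + 0.2377 + 0.2760 + 0.1773 = 0.8324
  TFR = 5 × 0.8324 = 4.162
Population B:
  Sum of ASFRs = 0.1013 + 0.1975 + 0.2642 + 0.1817 + 0.0914 = 0.8361
  TFR = 5 × 0.8361 = 4.1805
Difference = 4.162 − 4.1805 = -0.0185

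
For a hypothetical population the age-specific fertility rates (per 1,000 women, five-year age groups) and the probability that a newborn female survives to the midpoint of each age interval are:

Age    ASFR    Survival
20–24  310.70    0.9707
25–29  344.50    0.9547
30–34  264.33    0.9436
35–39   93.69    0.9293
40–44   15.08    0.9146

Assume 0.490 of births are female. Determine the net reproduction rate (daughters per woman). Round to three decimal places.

Proportion female at birth = 0.490.
Each age group contributes 5 × ASFR × survival:
  20–24: 5 × 310.70/1000 × 0.9707 = 1.50798
  25–29: 5 × 344.50/1000 × 0.9547 = 1.64447
  30–34: 5 × 264.33/1000 × 0.9436 = 1.24711
  35–39: 5 × 93.69/1000 × 0.9293 = 0.43533
  40–44: 5 × 15.08/1000 × 0.9146 = 0.06896
Sum = 4.90385
NRR = 0.490 × 4.90385 = 2.40289

2.403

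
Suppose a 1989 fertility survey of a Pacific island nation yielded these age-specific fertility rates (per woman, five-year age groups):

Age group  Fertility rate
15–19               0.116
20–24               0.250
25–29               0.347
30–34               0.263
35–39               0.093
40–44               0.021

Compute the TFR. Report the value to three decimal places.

Sum of ASFRs = 0.116 + 0.250 + 0.347 + 0.263 + 0.093 + 0.021 = 1.090
TFR = 5 × 1.090 = 5.45

5.450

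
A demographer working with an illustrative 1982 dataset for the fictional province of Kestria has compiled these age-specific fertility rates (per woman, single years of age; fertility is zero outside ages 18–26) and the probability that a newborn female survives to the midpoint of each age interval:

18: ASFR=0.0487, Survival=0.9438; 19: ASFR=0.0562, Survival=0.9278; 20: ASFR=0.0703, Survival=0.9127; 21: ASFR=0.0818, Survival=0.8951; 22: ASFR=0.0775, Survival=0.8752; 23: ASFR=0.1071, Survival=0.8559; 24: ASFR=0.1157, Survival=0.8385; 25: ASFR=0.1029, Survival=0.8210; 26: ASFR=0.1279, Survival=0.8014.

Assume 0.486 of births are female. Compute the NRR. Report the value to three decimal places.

0.330

Proportion female at birth = 0.486.
Survival-weighted fertility by age (1·fₓ·Sₓ):
  18: 1 × 0.0487 × 0.9438 = 0.04596
  19: 1 × 0.0562 × 0.9278 = 0.05214
  20: 1 × 0.0703 × 0.9127 = 0.06416
  21: 1 × 0.0818 × 0.8951 = 0.07322
  22: 1 × 0.0775 × 0.8752 = 0.06783
  23: 1 × 0.1071 × 0.8559 = 0.09167
  24: 1 × 0.1157 × 0.8385 = 0.09701
  25: 1 × 0.1029 × 0.8210 = 0.08448
  26: 1 × 0.1279 × 0.8014 = 0.10250
Sum = 0.67897
NRR = 0.486 × 0.67897 = 0.32998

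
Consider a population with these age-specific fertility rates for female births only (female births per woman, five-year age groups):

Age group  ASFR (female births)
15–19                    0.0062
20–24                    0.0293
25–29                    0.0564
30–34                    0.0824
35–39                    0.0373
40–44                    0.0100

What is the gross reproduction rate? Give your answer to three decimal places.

1.108

Sum of female ASFRs = 0.0062 + 0.0293 + 0.0564 + 0.0824 + 0.0373 + 0.0100 = 0.2216
GRR = 5 × 0.2216 = 1.108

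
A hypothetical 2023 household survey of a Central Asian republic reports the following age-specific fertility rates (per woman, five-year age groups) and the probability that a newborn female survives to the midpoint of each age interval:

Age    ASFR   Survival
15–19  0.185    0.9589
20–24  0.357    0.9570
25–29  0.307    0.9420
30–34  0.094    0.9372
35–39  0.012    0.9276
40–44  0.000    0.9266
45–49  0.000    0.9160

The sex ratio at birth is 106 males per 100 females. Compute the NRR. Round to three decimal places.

Proportion female at birth = 100 / (100 + 106) = 0.48544.
Per-age-group product (5 × ASFR × survival probability):
  15–19: 5 × 0.185 × 0.9589 = 0.88698
  20–24: 5 × 0.357 × 0.9570 = 1.70825
  25–29: 5 × 0.307 × 0.9420 = 1.44597
  30–34: 5 × 0.094 × 0.9372 = 0.44048
  35–39: 5 × 0.012 × 0.9276 = 0.05566
  40–44: 5 × 0.000 × 0.9266 = 0.00000
  45–49: 5 × 0.000 × 0.9160 = 0.00000
Sum = 4.53734
NRR = 0.48544 × 4.53734 = 2.20261
An NRR exceeding 1 indicates intrinsic growth under these rates.

2.203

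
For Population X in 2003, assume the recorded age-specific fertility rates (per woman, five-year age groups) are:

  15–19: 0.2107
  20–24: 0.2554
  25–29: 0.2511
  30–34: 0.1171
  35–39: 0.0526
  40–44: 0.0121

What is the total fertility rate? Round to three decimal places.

4.495

Sum of ASFRs = 0.2107 + 0.2554 + 0.2511 + 0.1171 + 0.0526 + 0.0121 = 0.8990
TFR = 5 × 0.8990 = 4.495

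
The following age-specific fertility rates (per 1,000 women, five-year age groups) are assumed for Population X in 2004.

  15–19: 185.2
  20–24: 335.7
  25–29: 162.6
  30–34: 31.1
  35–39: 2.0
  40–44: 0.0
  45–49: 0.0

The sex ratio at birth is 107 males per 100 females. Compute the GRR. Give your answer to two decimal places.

1.73

Proportion female at birth = 100 / (100 + 107) = 0.48309.
Sum of ASFRs = 185.2 + 335.7 + 162.6 + 31.1 + 2.0 + 0.0 + 0.0 = 716.6
TFR = 5 × 716.6 / 1000 = 3.583
GRR = 0.48309 × 3.583 = 1.73091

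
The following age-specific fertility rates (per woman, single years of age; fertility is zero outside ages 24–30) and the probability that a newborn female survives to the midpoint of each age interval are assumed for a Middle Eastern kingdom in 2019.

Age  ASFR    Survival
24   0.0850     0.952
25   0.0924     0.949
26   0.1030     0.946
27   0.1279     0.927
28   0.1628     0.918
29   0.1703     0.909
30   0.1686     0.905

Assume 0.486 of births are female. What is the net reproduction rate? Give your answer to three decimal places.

0.409

Proportion female at birth = 0.486.
Per-age-group product (1 × ASFR × survival probability):
  24: 1 × 0.0850 × 0.952 = 0.08092
  25: 1 × 0.0924 × 0.949 = 0.08769
  26: 1 × 0.1030 × 0.946 = 0.09744
  27: 1 × 0.1279 × 0.927 = 0.11856
  28: 1 × 0.1628 × 0.918 = 0.14945
  29: 1 × 0.1703 × 0.909 = 0.15480
  30: 1 × 0.1686 × 0.905 = 0.15258
Sum = 0.84144
NRR = 0.486 × 0.84144 = 0.40894
NRR < 1, so the cohort does not fully replace itself.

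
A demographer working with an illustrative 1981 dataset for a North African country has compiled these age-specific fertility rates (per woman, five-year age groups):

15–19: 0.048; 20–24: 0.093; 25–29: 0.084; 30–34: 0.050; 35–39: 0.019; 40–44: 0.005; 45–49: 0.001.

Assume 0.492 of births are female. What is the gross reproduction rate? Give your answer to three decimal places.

0.738

Proportion female at birth = 0.492.
Sum of ASFRs = 0.048 + 0.093 + 0.084 + 0.050 + 0.019 + 0.005 + 0.001 = 0.300
TFR = 5 × 0.300 = 1.5
GRR = 0.492 × 1.5 = 0.73800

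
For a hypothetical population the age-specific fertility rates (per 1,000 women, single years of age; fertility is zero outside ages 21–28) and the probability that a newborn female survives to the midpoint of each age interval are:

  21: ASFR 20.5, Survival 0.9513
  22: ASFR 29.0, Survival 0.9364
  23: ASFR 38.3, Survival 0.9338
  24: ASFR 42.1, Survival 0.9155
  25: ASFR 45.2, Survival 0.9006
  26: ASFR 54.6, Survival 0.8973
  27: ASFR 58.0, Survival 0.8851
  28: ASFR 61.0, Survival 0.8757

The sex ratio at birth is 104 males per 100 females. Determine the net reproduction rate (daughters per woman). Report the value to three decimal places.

0.155

Proportion female at birth = 100 / (100 + 104) = 0.49020.
Per-age-group product (1 × ASFR × survival probability):
  21: 1 × 20.5/1000 × 0.9513 = 0.01950
  22: 1 × 29.0/1000 × 0.9364 = 0.02716
  23: 1 × 38.3/1000 × 0.9338 = 0.03576
  24: 1 × 42.1/1000 × 0.9155 = 0.03854
  25: 1 × 45.2/1000 × 0.9006 = 0.04071
  26: 1 × 54.6/1000 × 0.8973 = 0.04899
  27: 1 × 58.0/1000 × 0.8851 = 0.05134
  28: 1 × 61.0/1000 × 0.8757 = 0.05342
Sum = 0.31542
NRR = 0.49020 × 0.31542 = 0.15462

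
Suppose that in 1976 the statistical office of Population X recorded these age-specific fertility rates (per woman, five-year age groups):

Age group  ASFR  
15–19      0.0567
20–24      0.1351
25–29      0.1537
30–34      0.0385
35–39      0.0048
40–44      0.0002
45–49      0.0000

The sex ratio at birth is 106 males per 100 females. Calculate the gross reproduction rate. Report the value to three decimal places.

0.944

Proportion female at birth = 100 / (100 + 106) = 0.48544.
Sum of ASFRs = 0.0567 + 0.1351 + 0.1537 + 0.0385 + 0.0048 + 0.0002 + 0.0000 = 0.3890
TFR = 5 × 0.3890 = 1.945
GRR = 0.48544 × 1.945 = 0.94418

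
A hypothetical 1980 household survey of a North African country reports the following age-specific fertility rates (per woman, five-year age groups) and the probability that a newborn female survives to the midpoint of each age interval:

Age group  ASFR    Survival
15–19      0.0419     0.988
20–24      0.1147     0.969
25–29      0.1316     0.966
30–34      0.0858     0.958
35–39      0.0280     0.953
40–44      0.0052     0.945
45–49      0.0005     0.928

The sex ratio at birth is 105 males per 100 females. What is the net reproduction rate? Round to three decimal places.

Proportion female at birth = 100 / (100 + 105) = 0.48780.
Each age group contributes 5 × ASFR × survival:
  15–19: 5 × 0.0419 × 0.988 = 0.20699
  20–24: 5 × 0.1147 × 0.969 = 0.55572
  25–29: 5 × 0.1316 × 0.966 = 0.63563
  30–34: 5 × 0.0858 × 0.958 = 0.41098
  35–39: 5 × 0.0280 × 0.953 = 0.13342
  40–44: 5 × 0.0052 × 0.945 = 0.02457
  45–49: 5 × 0.0005 × 0.928 = 0.00232
Sum = 1.96963
NRR = 0.48780 × 1.96963 = 0.96079

0.961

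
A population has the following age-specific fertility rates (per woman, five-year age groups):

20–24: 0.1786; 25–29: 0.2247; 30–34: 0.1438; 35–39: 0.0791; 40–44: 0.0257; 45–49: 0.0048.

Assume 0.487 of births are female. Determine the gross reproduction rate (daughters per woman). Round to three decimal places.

Proportion female at birth = 0.487.
Sum of ASFRs = 0.1786 + 0.2247 + 0.1438 + 0.0791 + 0.0257 + 0.0048 = 0.6567
TFR = 5 × 0.6567 = 3.2835
GRR = 0.487 × 3.2835 = 1.59906

1.599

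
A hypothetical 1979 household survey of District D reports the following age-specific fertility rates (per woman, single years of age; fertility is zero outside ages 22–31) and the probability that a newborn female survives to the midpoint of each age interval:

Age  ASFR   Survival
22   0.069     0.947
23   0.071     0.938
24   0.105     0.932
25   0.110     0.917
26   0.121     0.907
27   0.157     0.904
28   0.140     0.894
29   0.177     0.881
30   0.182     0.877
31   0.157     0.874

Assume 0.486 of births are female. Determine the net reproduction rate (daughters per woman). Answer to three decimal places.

Proportion female at birth = 0.486.
Weighting each age-specific rate by interval width and survival:
  22: 1 × 0.069 × 0.947 = 0.06534
  23: 1 × 0.071 × 0.938 = 0.06660
  24: 1 × 0.105 × 0.932 = 0.09786
  25: 1 × 0.110 × 0.917 = 0.10087
  26: 1 × 0.121 × 0.907 = 0.10975
  27: 1 × 0.157 × 0.904 = 0.14193
  28: 1 × 0.140 × 0.894 = 0.12516
  29: 1 × 0.177 × 0.881 = 0.15594
  30: 1 × 0.182 × 0.877 = 0.15961
  31: 1 × 0.157 × 0.874 = 0.13722
Sum = 1.16028
NRR = 0.486 × 1.16028 = 0.56390

0.564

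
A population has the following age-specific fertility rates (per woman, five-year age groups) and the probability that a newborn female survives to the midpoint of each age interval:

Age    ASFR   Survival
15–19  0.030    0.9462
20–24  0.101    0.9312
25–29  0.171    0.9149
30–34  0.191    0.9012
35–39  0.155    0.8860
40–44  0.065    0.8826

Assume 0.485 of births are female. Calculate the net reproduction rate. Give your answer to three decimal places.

1.566

Proportion female at birth = 0.485.
Weighting each age-specific rate by interval width and survival:
  15–19: 5 × 0.030 × 0.9462 = 0.14193
  20–24: 5 × 0.101 × 0.9312 = 0.47026
  25–29: 5 × 0.171 × 0.9149 = 0.78224
  30–34: 5 × 0.191 × 0.9012 = 0.86065
  35–39: 5 × 0.155 × 0.8860 = 0.68665
  40–44: 5 × 0.065 × 0.8826 = 0.28685
Sum = 3.22858
NRR = 0.485 × 3.22858 = 1.56586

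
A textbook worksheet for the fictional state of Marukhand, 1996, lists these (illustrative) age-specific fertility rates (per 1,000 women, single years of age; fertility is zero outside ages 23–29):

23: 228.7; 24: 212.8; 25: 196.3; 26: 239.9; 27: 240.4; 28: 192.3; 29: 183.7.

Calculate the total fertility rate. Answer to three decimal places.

Sum of ASFRs = 228.7 + 212.8 + 196.3 + 239.9 + 240.4 + 192.3 + 183.7 = 1494.1
TFR = 1494.1 / 1000 = 1.4941

1.494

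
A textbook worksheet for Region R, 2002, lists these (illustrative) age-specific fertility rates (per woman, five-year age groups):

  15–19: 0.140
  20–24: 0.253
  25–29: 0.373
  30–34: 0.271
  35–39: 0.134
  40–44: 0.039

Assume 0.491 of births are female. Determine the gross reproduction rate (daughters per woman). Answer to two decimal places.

Proportion female at birth = 0.491.
Sum of ASFRs = 0.140 + 0.253 + 0.373 + 0.271 + 0.134 + 0.039 = 1.210
TFR = 5 × 1.210 = 6.05
GRR = 0.491 × 6.05 = 2.97055

2.97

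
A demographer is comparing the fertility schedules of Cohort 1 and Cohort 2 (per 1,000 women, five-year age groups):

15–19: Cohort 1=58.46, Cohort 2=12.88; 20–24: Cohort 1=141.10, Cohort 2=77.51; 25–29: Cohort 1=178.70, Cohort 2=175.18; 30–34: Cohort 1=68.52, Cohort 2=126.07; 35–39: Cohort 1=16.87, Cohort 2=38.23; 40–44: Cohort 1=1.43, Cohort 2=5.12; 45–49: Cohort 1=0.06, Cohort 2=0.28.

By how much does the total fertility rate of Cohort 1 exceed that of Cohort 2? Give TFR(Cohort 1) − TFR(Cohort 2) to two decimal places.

0.15

Cohort 1:
  Sum of ASFRs = 58.46 + 141.10 + 178.70 + 68.52 + 16.87 + 1.43 + 0.06 = 465.14
  TFR = 5 × 465.14 / 1000 = 2.3257
Cohort 2:
  Sum of ASFRs = 12.88 + 77.51 + 175.18 + 126.07 + 38.23 + 5.12 + 0.28 = 435.27
  TFR = 5 × 435.27 / 1000 = 2.17635
Difference = 2.3257 − 2.17635 = 0.14935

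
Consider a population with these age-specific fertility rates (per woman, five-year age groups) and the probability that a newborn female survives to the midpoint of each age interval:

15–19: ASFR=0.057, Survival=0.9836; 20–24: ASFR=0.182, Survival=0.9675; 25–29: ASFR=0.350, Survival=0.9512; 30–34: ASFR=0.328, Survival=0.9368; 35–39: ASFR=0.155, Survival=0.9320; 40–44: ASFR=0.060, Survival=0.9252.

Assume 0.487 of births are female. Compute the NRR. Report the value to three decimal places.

2.611

Proportion female at birth = 0.487.
Weighting each age-specific rate by interval width and survival:
  15–19: 5 × 0.057 × 0.9836 = 0.28033
  20–24: 5 × 0.182 × 0.9675 = 0.88043
  25–29: 5 × 0.350 × 0.9512 = 1.66460
  30–34: 5 × 0.328 × 0.9368 = 1.53635
  35–39: 5 × 0.155 × 0.9320 = 0.72230
  40–44: 5 × 0.060 × 0.9252 = 0.27756
Sum = 5.36157
NRR = 0.487 × 5.36157 = 2.61108
With NRR above 1 the population is above replacement fertility.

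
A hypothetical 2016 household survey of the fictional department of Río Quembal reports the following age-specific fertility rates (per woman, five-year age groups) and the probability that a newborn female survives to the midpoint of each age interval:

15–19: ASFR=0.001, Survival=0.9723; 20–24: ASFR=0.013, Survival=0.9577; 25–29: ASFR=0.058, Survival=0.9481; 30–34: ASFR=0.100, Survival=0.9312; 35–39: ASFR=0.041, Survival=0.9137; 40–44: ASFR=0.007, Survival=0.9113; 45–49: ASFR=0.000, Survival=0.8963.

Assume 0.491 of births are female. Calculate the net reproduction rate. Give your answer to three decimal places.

0.504

Proportion female at birth = 0.491.
Weighting each age-specific rate by interval width and survival:
  15–19: 5 × 0.001 × 0.9723 = 0.00486
  20–24: 5 × 0.013 × 0.9577 = 0.06225
  25–29: 5 × 0.058 × 0.9481 = 0.27495
  30–34: 5 × 0.100 × 0.9312 = 0.46560
  35–39: 5 × 0.041 × 0.9137 = 0.18731
  40–44: 5 × 0.007 × 0.9113 = 0.03190
  45–49: 5 × 0.000 × 0.8963 = 0.00000
Sum = 1.02687
NRR = 0.491 × 1.02687 = 0.50419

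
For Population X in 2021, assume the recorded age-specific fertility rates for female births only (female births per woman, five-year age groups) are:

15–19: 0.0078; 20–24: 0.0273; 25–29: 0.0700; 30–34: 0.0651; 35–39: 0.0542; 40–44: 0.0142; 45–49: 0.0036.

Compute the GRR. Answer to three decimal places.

1.211

Sum of female ASFRs = 0.0078 + 0.0273 + 0.0700 + 0.0651 + 0.0542 + 0.0142 + 0.0036 = 0.2422
GRR = 5 × 0.2422 = 1.211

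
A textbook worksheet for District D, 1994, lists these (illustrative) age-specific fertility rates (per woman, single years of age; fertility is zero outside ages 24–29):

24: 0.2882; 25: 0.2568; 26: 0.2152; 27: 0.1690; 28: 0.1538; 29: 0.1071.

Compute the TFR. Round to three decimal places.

Sum of ASFRs = 0.2882 + 0.2568 + 0.2152 + 0.1690 + 0.1538 + 0.1071 = 1.1901
TFR = 1.1901

1.190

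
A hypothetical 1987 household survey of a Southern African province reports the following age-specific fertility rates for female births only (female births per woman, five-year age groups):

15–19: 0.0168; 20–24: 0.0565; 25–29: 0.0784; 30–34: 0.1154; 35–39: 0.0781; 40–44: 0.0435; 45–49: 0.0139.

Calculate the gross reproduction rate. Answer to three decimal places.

2.013

Sum of female ASFRs = 0.0168 + 0.0565 + 0.0784 + 0.1154 + 0.0781 + 0.0435 + 0.0139 = 0.4026
GRR = 5 × 0.4026 = 2.013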